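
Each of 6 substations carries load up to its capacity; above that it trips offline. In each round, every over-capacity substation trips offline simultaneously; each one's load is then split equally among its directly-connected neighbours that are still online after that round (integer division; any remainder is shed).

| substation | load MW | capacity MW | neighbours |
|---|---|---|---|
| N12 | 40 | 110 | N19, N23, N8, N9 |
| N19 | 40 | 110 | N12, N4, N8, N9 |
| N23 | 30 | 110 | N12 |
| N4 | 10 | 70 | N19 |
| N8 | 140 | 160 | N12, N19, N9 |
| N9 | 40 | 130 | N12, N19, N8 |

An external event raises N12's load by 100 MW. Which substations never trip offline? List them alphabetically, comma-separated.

N23

Round 1 — N12 at 140 > 110. N12 trips offline.
  N12 sheds 140 MW to N19, N23, N8, N9: 35 each.
    N19: 40+35 = 75 ≤ 110
    N23: 30+35 = 65 ≤ 110
    N8: 140+35 = 175 > 160
    N9: 40+35 = 75 ≤ 130
Round 2 — N8 trips offline.
  N8 sheds 175 MW to N19, N9: 87 each (1 lost).
    N19: 75+87 = 162 > 110
    N9: 75+87 = 162 > 130
Round 3 — N19, N9 trip offline.
  N19 sheds 162 MW to N4: 162 each.
    N4: 10+162 = 172 > 70
  N9 sheds 162 MW: no online neighbours, lost.
Round 4 — N4 trips offline.
  N4 sheds 172 MW: no online neighbours, lost.
No further trips.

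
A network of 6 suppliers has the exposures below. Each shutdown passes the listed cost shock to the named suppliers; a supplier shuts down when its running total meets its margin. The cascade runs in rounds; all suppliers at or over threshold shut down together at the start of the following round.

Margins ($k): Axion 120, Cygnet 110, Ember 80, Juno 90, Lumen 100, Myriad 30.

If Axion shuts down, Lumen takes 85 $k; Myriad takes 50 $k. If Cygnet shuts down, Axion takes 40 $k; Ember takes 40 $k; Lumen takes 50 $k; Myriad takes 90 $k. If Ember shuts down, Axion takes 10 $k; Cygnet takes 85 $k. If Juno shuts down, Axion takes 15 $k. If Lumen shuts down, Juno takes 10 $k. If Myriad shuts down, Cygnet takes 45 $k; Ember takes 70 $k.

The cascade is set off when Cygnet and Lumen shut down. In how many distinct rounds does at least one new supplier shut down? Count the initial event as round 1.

Round 1 — Cygnet, Lumen shut down (initial).
  Axion: +40 → 40 < 120
  Ember: +40 → 40 < 80
  Juno: +10 → 10 < 90
  Myriad: +90 → 90 ≥ 30
Round 2 — Myriad shuts down.
  Ember: +70 → 110 ≥ 80
Round 3 — Ember shuts down.
  Axion: +10 → 50 < 120
No further shutdowns.

3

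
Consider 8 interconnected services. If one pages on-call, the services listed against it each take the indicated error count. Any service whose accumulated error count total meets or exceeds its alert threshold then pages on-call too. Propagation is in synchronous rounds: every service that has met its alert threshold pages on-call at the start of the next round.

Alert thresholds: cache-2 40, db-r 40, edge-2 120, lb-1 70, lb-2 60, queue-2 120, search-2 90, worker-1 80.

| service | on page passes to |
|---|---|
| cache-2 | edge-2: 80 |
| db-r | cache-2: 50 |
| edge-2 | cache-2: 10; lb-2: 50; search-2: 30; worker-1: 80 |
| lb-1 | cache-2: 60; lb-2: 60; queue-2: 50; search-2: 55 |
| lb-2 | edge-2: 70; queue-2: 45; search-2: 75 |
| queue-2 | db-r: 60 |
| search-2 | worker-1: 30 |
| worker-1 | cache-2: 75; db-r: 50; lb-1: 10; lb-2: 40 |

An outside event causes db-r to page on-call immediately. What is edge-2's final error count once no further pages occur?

80

Round 1 — db-r pages on-call (initial).
  cache-2: +50 → 50 ≥ 40
Round 2 — cache-2 pages on-call.
  edge-2: +80 → 80 < 120
No further pages.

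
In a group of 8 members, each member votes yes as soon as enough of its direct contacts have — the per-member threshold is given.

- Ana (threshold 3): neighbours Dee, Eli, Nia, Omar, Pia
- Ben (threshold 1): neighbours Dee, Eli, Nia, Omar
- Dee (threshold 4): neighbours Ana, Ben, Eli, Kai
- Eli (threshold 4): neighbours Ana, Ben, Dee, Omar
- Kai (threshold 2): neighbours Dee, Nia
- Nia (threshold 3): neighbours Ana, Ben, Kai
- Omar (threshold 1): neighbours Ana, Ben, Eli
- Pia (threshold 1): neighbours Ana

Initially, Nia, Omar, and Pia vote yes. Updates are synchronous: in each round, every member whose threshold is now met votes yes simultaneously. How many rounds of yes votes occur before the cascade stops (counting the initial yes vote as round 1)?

Round 1 — Nia, Omar, Pia vote yes (initial).
Round 2 — checking thresholds:
  Ana: 3 of 5 neighbours ≥ 3, votes yes.
  Ben: 2 of 4 neighbours ≥ 1, votes yes.
  Eli: 1 of 4 neighbours < 4, holds.
  Kai: 1 of 2 neighbours < 2, holds.
Round 3 — no new yes votes; cascade stops.

2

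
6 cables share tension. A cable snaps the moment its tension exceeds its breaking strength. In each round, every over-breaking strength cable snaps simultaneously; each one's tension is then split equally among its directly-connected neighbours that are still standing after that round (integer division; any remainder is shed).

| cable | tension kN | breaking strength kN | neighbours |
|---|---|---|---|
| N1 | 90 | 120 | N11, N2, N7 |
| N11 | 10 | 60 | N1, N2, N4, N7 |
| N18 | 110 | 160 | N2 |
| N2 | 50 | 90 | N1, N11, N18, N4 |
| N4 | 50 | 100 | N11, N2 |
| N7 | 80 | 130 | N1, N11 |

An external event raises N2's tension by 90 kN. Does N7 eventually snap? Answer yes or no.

yes

Round 1 — N2 at 140 > 90. N2 snaps.
  N2 sheds 140 kN to N1, N11, N18, N4: 35 each.
    N1: 90+35 = 125 > 120
    N11: 10+35 = 45 ≤ 60
    N18: 110+35 = 145 ≤ 160
    N4: 50+35 = 85 ≤ 100
Round 2 — N1 snaps.
  N1 sheds 125 kN to N11, N7: 62 each (1 lost).
    N11: 45+62 = 107 > 60
    N7: 80+62 = 142 > 130
Round 3 — N11, N7 snap.
  N11 sheds 107 kN to N4: 107 each.
    N4: 85+107 = 192 > 100
  N7 sheds 142 kN: no online neighbours, lost.
Round 4 — N4 snaps.
  N4 sheds 192 kN: no online neighbours, lost.
No further breaks.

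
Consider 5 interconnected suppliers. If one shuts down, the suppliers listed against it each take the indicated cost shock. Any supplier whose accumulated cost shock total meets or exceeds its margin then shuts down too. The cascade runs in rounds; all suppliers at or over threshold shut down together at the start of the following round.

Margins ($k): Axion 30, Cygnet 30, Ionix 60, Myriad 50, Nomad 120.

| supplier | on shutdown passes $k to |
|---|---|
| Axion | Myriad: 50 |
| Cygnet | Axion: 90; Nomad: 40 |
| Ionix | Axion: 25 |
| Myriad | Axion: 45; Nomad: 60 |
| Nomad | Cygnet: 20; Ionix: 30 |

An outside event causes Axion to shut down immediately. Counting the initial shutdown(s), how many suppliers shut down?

2

Round 1 — Axion shuts down (initial).
  Myriad: +50 → 50 ≥ 50
Round 2 — Myriad shuts down.
  Nomad: +60 → 60 < 120
No further shutdowns.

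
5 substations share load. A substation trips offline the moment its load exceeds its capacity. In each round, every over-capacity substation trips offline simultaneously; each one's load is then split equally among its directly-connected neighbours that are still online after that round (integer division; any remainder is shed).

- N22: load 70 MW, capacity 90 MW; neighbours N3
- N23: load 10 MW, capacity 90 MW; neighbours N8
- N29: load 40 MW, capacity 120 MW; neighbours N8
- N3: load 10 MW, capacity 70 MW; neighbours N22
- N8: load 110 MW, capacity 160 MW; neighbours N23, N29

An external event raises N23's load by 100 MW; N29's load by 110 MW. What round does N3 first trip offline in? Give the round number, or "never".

never

Round 1 — N23 at 110 > 90; N29 at 150 > 120. N23, N29 trip offline.
  N23 sheds 110 MW to N8: 110 each.
    N8: 110+110 = 220 > 160
  N29 sheds 150 MW to N8: 150 each.
    N8: 220+150 = 370 > 160
Round 2 — N8 trips offline.
  N8 sheds 370 MW: no online neighbours, lost.
No further trips.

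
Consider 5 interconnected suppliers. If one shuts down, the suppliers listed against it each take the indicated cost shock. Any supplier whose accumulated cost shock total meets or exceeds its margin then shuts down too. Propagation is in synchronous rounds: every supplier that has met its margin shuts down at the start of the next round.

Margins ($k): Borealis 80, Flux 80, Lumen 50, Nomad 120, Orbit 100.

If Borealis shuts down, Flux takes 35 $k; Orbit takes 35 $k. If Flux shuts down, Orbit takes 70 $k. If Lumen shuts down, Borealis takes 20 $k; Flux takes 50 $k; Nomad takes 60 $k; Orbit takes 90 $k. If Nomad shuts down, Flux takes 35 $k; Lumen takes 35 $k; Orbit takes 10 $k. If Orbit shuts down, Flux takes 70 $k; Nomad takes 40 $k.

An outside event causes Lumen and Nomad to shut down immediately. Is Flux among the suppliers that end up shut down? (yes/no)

yes

Round 1 — Lumen, Nomad shut down (initial).
  Borealis: +20 → 20 < 80
  Flux: +50+35 → 85 ≥ 80
  Orbit: +90+10 → 100 ≥ 100
Round 2 — Flux, Orbit shut down.
No further shutdowns.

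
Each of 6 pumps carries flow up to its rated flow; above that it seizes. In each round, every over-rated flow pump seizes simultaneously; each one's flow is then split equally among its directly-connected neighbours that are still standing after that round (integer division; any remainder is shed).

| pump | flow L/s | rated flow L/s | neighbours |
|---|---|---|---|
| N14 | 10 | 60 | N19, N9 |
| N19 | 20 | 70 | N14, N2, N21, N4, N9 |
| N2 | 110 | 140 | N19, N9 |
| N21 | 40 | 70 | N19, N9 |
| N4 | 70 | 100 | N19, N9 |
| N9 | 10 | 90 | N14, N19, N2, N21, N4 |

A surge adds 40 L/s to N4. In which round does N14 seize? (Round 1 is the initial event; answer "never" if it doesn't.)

Round 1 — N4 at 110 > 100. N4 seizes.
  N4 sheds 110 L/s to N19, N9: 55 each.
    N19: 20+55 = 75 > 70
    N9: 10+55 = 65 ≤ 90
Round 2 — N19 seizes.
  N19 sheds 75 L/s to N14, N2, N21, N9: 18 each (3 lost).
    N14: 10+18 = 28 ≤ 60
    N2: 110+18 = 128 ≤ 140
    N21: 40+18 = 58 ≤ 70
    N9: 65+18 = 83 ≤ 90
No further seizures.

never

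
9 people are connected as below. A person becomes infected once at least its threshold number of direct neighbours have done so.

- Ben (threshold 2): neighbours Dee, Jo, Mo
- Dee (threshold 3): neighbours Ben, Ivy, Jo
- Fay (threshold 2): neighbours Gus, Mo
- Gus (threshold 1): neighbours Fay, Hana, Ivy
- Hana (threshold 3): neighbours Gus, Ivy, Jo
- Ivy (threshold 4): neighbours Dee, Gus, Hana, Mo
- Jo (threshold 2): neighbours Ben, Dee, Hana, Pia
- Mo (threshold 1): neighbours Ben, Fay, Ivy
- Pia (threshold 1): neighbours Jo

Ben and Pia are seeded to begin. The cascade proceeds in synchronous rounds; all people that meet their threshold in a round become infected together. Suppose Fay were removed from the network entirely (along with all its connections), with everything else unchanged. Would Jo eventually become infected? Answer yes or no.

With Fay removed:
Round 1 — Ben, Pia become infected (initial).
Round 2 — checking thresholds:
  Dee: 1 of 3 neighbours < 3, below threshold.
  Jo: 2 of 4 neighbours ≥ 2, becomes infected.
  Mo: 1 of 2 neighbours ≥ 1, becomes infected.
Round 3 — no new infections; cascade stops.

yes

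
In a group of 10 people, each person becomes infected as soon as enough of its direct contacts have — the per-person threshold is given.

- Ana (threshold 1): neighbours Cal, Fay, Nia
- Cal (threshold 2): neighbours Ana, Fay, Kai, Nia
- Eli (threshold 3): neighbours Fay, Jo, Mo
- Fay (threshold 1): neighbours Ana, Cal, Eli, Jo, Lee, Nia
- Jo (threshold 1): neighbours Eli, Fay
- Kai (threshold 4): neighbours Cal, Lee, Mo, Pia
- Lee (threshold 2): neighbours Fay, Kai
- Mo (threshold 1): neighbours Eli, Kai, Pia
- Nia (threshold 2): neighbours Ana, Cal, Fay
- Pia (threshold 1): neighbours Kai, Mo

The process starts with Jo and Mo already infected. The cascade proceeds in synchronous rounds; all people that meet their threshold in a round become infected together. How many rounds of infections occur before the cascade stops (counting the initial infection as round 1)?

Round 1 — Jo, Mo become infected (initial).
Round 2 — checking thresholds:
  Eli: 2 of 3 neighbours < 3, holds.
  Fay: 1 of 6 neighbours ≥ 1, becomes infected.
  Kai: 1 of 4 neighbours < 4, holds.
  Pia: 1 of 2 neighbours ≥ 1, becomes infected.
Round 3 — checking thresholds:
  Ana: 1 of 3 neighbours ≥ 1, becomes infected.
  Cal: 1 of 4 neighbours < 2, holds.
  Eli: 3 of 3 neighbours ≥ 3, becomes infected.
  Kai: 2 of 4 neighbours < 4, holds.
  Lee: 1 of 2 neighbours < 2, holds.
  Nia: 1 of 3 neighbours < 2, holds.
Round 4 — checking thresholds:
  Cal: 2 of 4 neighbours ≥ 2, becomes infected.
  Kai: 2 of 4 neighbours < 4, holds.
  Lee: 1 of 2 neighbours < 2, holds.
  Nia: 2 of 3 neighbours ≥ 2, becomes infected.
Round 5 — no new infections; cascade stops.

4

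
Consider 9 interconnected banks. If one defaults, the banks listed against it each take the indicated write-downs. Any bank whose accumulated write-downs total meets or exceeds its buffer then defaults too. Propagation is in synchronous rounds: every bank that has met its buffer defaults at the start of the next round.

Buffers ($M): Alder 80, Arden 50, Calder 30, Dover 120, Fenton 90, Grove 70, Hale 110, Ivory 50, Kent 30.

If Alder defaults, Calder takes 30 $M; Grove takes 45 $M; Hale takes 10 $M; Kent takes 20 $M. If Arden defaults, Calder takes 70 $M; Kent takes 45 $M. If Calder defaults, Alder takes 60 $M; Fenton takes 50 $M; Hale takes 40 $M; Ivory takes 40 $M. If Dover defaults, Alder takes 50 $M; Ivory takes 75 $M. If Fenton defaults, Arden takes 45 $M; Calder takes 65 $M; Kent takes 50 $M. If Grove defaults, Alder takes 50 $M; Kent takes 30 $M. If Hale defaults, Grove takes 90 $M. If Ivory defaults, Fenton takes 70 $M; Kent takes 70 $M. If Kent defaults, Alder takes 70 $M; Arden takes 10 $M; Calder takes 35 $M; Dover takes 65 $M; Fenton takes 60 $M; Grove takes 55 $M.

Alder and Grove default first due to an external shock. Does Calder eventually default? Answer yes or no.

yes

Round 1 — Alder, Grove default (initial).
  Calder: +30 → 30 ≥ 30
  Hale: +10 → 10 < 110
  Kent: +20+30 → 50 ≥ 30
Round 2 — Calder, Kent default.
  Arden: +10 → 10 < 50
  Dover: +65 → 65 < 120
  Fenton: +50+60 → 110 ≥ 90
  Hale: +40 → 50 < 110
  Ivory: +40 → 40 < 50
Round 3 — Fenton defaults.
  Arden: +45 → 55 ≥ 50
Round 4 — Arden defaults.
No further defaults.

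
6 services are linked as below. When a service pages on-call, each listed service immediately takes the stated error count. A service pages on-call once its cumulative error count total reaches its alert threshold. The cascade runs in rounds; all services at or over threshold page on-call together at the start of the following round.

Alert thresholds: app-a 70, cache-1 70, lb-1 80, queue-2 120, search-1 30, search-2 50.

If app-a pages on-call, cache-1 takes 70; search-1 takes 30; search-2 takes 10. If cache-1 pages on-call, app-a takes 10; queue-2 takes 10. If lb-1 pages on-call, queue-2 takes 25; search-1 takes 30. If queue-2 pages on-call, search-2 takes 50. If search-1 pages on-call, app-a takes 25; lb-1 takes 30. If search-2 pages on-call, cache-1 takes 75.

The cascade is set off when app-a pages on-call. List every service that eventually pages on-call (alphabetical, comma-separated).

Round 1 — app-a pages on-call (initial).
  cache-1: +70 → 70 ≥ 70
  search-1: +30 → 30 ≥ 30
  search-2: +10 → 10 < 50
Round 2 — cache-1, search-1 page on-call.
  lb-1: +30 → 30 < 80
  queue-2: +10 → 10 < 120
No further pages.

app-a, cache-1, search-1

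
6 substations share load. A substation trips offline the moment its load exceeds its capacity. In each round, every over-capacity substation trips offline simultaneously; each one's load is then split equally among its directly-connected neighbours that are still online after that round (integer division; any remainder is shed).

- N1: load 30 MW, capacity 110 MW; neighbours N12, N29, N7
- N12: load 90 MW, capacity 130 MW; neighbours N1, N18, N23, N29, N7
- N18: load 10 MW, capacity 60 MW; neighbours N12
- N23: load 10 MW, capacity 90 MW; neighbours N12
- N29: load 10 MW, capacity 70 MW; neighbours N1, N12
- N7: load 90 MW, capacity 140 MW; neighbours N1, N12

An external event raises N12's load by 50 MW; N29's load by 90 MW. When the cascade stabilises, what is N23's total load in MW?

45

Round 1 — N12 at 140 > 130; N29 at 100 > 70. N12, N29 trip offline.
  N12 sheds 140 MW to N1, N18, N23, N7: 35 each.
    N1: 30+35 = 65 ≤ 110
    N18: 10+35 = 45 ≤ 60
    N23: 10+35 = 45 ≤ 90
    N7: 90+35 = 125 ≤ 140
  N29 sheds 100 MW to N1: 100 each.
    N1: 65+100 = 165 > 110
Round 2 — N1 trips offline.
  N1 sheds 165 MW to N7: 165 each.
    N7: 125+165 = 290 > 140
Round 3 — N7 trips offline.
  N7 sheds 290 MW: no online neighbours, lost.
No further trips.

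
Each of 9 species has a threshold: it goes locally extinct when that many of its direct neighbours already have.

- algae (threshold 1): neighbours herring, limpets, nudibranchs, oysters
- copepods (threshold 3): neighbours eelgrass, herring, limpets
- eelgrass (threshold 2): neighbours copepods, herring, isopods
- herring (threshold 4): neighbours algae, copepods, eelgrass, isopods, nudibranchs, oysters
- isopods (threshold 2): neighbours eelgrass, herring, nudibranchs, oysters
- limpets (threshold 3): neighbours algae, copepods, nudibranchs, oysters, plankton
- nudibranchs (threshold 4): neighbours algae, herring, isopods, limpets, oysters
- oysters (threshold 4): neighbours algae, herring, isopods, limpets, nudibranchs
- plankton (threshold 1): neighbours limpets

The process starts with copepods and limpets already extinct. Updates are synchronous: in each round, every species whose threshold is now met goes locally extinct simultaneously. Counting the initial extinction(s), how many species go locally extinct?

4

Round 1 — copepods, limpets go locally extinct (initial).
Round 2 — checking thresholds:
  algae: 1 of 4 neighbours ≥ 1, goes locally extinct.
  eelgrass: 1 of 3 neighbours < 2, not yet.
  herring: 1 of 6 neighbours < 4, not yet.
  nudibranchs: 1 of 5 neighbours < 4, not yet.
  oysters: 1 of 5 neighbours < 4, not yet.
  plankton: 1 of 1 neighbours ≥ 1, goes locally extinct.
Round 3 — no new extinctions; cascade stops.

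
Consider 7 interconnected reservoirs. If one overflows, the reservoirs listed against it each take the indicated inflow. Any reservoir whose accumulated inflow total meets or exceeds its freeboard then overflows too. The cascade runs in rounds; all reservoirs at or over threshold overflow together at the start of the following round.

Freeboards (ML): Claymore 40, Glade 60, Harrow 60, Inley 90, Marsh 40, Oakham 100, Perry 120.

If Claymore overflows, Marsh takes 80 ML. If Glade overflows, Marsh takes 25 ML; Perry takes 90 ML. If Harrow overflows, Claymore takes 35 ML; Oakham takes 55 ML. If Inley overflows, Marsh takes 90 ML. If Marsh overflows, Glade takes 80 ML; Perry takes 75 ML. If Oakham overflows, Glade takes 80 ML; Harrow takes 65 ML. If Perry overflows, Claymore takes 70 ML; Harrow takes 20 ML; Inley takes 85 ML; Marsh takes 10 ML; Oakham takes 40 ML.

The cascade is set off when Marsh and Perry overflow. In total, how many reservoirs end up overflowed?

Round 1 — Marsh, Perry overflow (initial).
  Claymore: +70 → 70 ≥ 40
  Glade: +80 → 80 ≥ 60
  Harrow: +20 → 20 < 60
  Inley: +85 → 85 < 90
  Oakham: +40 → 40 < 100
Round 2 — Claymore, Glade overflow.
No further overflows.

4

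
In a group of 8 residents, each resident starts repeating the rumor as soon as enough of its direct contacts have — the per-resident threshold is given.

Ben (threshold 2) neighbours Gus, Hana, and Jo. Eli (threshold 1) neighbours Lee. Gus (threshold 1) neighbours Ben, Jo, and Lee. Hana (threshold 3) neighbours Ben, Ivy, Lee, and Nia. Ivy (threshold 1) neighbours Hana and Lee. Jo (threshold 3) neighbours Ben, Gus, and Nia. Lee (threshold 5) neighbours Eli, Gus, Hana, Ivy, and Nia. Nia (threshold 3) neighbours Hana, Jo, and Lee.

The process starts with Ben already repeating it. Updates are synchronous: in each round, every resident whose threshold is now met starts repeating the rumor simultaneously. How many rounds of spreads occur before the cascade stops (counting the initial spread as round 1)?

2

Round 1 — Ben starts repeating the rumor (initial).
Round 2 — checking thresholds:
  Gus: 1 of 3 neighbours ≥ 1, starts repeating the rumor.
  Hana: 1 of 4 neighbours < 3, below threshold.
  Jo: 1 of 3 neighbours < 3, below threshold.
Round 3 — no new spreads; cascade stops.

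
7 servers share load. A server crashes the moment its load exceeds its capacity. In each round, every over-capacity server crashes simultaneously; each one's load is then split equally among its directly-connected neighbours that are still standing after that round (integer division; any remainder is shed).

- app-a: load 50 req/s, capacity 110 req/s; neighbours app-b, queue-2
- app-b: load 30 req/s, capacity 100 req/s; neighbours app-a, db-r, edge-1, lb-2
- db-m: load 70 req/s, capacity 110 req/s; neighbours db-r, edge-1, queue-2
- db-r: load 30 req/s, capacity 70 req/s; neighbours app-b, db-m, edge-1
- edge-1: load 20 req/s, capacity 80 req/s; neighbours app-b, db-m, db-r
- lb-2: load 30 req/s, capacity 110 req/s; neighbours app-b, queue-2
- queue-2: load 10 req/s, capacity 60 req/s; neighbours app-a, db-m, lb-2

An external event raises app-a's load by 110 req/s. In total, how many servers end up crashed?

7

Round 1 — app-a at 160 > 110. app-a crashes.
  app-a sheds 160 req/s to app-b, queue-2: 80 each.
    app-b: 30+80 = 110 > 100
    queue-2: 10+80 = 90 > 60
Round 2 — app-b, queue-2 crash.
  app-b sheds 110 req/s to db-r, edge-1, lb-2: 36 each (2 lost).
    db-r: 30+36 = 66 ≤ 70
    edge-1: 20+36 = 56 ≤ 80
    lb-2: 30+36 = 66 ≤ 110
  queue-2 sheds 90 req/s to db-m, lb-2: 45 each.
    db-m: 70+45 = 115 > 110
    lb-2: 66+45 = 111 > 110
Round 3 — db-m, lb-2 crash.
  db-m sheds 115 req/s to db-r, edge-1: 57 each (1 lost).
    db-r: 66+57 = 123 > 70
    edge-1: 56+57 = 113 > 80
  lb-2 sheds 111 req/s: no online neighbours, lost.
Round 4 — db-r, edge-1 crash.
  db-r sheds 123 req/s: no online neighbours, lost.
  edge-1 sheds 113 req/s: no online neighbours, lost.
No further crashes.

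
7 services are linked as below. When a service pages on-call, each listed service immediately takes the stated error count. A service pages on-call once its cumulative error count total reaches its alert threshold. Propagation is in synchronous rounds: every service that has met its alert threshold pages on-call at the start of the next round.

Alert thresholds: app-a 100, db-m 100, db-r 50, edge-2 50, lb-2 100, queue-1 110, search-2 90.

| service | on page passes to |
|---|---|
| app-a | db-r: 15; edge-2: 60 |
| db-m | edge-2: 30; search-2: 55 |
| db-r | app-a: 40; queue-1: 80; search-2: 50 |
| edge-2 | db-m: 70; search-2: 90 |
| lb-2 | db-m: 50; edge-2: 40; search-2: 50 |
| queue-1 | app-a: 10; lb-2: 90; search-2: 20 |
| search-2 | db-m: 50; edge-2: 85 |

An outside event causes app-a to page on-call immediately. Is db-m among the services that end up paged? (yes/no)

yes

Round 1 — app-a pages on-call (initial).
  db-r: +15 → 15 < 50
  edge-2: +60 → 60 ≥ 50
Round 2 — edge-2 pages on-call.
  db-m: +70 → 70 < 100
  search-2: +90 → 90 ≥ 90
Round 3 — search-2 pages on-call.
  db-m: +50 → 120 ≥ 100
Round 4 — db-m pages on-call.
No further pages.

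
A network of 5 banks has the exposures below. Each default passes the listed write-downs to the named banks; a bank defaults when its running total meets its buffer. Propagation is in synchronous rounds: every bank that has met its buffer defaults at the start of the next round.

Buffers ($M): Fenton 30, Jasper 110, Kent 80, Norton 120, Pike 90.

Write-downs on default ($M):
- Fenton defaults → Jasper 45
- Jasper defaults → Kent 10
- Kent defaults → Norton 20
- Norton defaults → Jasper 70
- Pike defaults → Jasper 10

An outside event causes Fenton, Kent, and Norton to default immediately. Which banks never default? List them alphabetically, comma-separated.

Round 1 — Fenton, Kent, Norton default (initial).
  Jasper: +45+70 → 115 ≥ 110
Round 2 — Jasper defaults.
No further defaults.

Pike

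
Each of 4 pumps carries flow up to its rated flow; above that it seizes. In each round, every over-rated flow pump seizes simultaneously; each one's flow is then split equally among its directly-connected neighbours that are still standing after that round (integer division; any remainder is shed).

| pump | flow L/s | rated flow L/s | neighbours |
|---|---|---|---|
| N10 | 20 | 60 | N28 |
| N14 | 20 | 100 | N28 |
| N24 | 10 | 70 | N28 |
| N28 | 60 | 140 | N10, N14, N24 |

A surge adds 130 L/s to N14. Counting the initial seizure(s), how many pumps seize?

4

Round 1 — N14 at 150 > 100. N14 seizes.
  N14 sheds 150 L/s to N28: 150 each.
    N28: 60+150 = 210 > 140
Round 2 — N28 seizes.
  N28 sheds 210 L/s to N10, N24: 105 each.
    N10: 20+105 = 125 > 60
    N24: 10+105 = 115 > 70
Round 3 — N10, N24 seize.
  N10 sheds 125 L/s: no online neighbours, lost.
  N24 sheds 115 L/s: no online neighbours, lost.
No further seizures.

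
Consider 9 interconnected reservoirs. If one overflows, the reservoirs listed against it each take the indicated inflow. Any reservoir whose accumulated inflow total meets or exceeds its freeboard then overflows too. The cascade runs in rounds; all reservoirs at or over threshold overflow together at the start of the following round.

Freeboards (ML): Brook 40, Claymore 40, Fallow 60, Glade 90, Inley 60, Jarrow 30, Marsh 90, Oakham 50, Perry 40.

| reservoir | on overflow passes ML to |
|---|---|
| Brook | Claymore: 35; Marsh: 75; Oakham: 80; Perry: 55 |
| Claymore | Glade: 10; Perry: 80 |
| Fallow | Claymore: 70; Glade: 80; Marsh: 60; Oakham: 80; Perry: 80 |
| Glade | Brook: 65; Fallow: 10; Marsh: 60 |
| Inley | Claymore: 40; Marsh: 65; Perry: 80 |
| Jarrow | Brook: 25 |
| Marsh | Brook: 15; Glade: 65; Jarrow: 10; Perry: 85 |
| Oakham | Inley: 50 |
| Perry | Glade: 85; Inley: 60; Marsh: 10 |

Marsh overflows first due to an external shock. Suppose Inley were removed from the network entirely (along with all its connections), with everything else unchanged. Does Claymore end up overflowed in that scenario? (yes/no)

With Inley removed:
Round 1 — Marsh overflows (initial).
  Brook: +15 → 15 < 40
  Glade: +65 → 65 < 90
  Jarrow: +10 → 10 < 30
  Perry: +85 → 85 ≥ 40
Round 2 — Perry overflows.
  Glade: +85 → 150 ≥ 90
Round 3 — Glade overflows.
  Brook: +65 → 80 ≥ 40
  Fallow: +10 → 10 < 60
Round 4 — Brook overflows.
  Claymore: +35 → 35 < 40
  Oakham: +80 → 80 ≥ 50
Round 5 — Oakham overflows.
No further overflows.

no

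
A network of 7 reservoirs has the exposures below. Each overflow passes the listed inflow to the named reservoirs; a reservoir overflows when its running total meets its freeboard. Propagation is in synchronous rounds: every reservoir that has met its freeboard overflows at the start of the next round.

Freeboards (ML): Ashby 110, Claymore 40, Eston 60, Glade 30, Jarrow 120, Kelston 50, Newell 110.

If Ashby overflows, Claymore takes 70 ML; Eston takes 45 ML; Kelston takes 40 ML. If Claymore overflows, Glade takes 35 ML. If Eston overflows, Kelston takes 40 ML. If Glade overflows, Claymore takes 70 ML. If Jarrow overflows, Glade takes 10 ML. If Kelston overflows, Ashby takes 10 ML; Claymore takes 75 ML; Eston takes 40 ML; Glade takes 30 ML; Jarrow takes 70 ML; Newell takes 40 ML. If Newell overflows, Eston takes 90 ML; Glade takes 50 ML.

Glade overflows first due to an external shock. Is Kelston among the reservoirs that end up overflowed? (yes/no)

Round 1 — Glade overflows (initial).
  Claymore: +70 → 70 ≥ 40
Round 2 — Claymore overflows.
No further overflows.

no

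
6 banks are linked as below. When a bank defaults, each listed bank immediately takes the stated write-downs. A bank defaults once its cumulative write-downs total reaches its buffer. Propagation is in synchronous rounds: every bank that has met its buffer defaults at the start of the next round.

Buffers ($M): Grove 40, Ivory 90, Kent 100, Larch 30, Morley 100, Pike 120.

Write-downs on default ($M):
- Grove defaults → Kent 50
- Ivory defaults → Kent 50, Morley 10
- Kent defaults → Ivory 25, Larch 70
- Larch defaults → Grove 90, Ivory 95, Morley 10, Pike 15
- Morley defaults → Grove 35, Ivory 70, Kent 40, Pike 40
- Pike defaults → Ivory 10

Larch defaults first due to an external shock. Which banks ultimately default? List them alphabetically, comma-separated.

Round 1 — Larch defaults (initial).
  Grove: +90 → 90 ≥ 40
  Ivory: +95 → 95 ≥ 90
  Morley: +10 → 10 < 100
  Pike: +15 → 15 < 120
Round 2 — Grove, Ivory default.
  Kent: +50+50 → 100 ≥ 100
  Morley: +10 → 20 < 100
Round 3 — Kent defaults.
No further defaults.

Grove, Ivory, Kent, Larch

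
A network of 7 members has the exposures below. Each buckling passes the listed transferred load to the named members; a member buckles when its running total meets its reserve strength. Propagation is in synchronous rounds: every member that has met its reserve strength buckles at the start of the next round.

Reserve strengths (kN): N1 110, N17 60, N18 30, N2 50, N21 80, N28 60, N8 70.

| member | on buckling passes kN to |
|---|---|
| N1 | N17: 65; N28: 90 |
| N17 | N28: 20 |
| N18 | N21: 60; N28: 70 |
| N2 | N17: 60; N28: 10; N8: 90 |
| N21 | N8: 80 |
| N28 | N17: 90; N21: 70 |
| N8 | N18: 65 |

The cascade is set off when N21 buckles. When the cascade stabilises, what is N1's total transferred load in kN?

0

Round 1 — N21 buckles (initial).
  N8: +80 → 80 ≥ 70
Round 2 — N8 buckles.
  N18: +65 → 65 ≥ 30
Round 3 — N18 buckles.
  N28: +70 → 70 ≥ 60
Round 4 — N28 buckles.
  N17: +90 → 90 ≥ 60
Round 5 — N17 buckles.
No further bucklings.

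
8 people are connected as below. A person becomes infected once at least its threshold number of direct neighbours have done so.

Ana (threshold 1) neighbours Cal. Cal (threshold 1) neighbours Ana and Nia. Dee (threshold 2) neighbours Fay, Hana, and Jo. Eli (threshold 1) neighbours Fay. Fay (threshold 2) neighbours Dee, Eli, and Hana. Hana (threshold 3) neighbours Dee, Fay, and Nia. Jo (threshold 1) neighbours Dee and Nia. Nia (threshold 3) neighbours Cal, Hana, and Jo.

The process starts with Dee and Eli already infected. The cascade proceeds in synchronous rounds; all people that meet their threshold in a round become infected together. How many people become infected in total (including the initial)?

Round 1 — Dee, Eli become infected (initial).
Round 2 — checking thresholds:
  Fay: 2 of 3 neighbours ≥ 2, becomes infected.
  Hana: 1 of 3 neighbours < 3, holds.
  Jo: 1 of 2 neighbours ≥ 1, becomes infected.
Round 3 — no new infections; cascade stops.

4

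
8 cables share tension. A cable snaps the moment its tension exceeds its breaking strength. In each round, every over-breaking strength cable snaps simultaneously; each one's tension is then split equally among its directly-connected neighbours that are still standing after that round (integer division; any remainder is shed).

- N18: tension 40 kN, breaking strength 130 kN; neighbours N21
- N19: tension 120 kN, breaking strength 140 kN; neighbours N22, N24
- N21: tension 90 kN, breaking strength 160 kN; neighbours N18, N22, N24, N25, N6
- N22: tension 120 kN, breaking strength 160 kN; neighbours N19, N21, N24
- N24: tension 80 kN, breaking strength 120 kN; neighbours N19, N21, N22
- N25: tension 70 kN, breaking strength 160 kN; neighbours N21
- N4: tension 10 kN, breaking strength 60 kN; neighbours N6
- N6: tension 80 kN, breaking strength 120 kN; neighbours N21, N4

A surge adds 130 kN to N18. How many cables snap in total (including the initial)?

Round 1 — N18 at 170 > 130. N18 snaps.
  N18 sheds 170 kN to N21: 170 each.
    N21: 90+170 = 260 > 160
Round 2 — N21 snaps.
  N21 sheds 260 kN to N22, N24, N25, N6: 65 each.
    N22: 120+65 = 185 > 160
    N24: 80+65 = 145 > 120
    N25: 70+65 = 135 ≤ 160
    N6: 80+65 = 145 > 120
Round 3 — N22, N24, N6 snap.
  N22 sheds 185 kN to N19: 185 each.
    N19: 120+185 = 305 > 140
  N24 sheds 145 kN to N19: 145 each.
    N19: 305+145 = 450 > 140
  N6 sheds 145 kN to N4: 145 each.
    N4: 10+145 = 155 > 60
Round 4 — N19, N4 snap.
  N19 sheds 450 kN: no online neighbours, lost.
  N4 sheds 155 kN: no online neighbours, lost.
No further breaks.

7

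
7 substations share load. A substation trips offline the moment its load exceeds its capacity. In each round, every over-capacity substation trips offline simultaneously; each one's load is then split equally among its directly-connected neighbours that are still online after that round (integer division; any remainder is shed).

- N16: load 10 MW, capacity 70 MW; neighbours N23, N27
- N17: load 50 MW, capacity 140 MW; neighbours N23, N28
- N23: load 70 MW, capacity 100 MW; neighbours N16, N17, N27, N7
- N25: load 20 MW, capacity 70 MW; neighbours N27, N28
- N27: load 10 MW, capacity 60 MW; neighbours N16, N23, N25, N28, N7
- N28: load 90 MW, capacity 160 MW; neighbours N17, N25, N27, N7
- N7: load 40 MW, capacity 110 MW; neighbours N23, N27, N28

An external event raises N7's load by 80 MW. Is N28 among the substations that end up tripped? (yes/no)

Round 1 — N7 at 120 > 110. N7 trips offline.
  N7 sheds 120 MW to N23, N27, N28: 40 each.
    N23: 70+40 = 110 > 100
    N27: 10+40 = 50 ≤ 60
    N28: 90+40 = 130 ≤ 160
Round 2 — N23 trips offline.
  N23 sheds 110 MW to N16, N17, N27: 36 each (2 lost).
    N16: 10+36 = 46 ≤ 70
    N17: 50+36 = 86 ≤ 140
    N27: 50+36 = 86 > 60
Round 3 — N27 trips offline.
  N27 sheds 86 MW to N16, N25, N28: 28 each (2 lost).
    N16: 46+28 = 74 > 70
    N25: 20+28 = 48 ≤ 70
    N28: 130+28 = 158 ≤ 160
Round 4 — N16 trips offline.
  N16 sheds 74 MW: no online neighbours, lost.
No further trips.

no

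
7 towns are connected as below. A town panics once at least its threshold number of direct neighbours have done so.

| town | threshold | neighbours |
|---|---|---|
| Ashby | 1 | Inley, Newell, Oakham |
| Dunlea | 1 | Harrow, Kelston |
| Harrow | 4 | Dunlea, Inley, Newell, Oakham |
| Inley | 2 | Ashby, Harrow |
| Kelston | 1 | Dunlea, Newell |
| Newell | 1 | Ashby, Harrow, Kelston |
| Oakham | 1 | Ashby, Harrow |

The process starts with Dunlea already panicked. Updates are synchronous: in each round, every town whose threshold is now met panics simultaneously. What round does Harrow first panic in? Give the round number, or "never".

never

Round 1 — Dunlea panics (initial).
Round 2 — checking thresholds:
  Harrow: 1 of 4 neighbours < 4, below threshold.
  Kelston: 1 of 2 neighbours ≥ 1, panics.
Round 3 — checking thresholds:
  Harrow: 1 of 4 neighbours < 4, below threshold.
  Newell: 1 of 3 neighbours ≥ 1, panics.
Round 4 — checking thresholds:
  Ashby: 1 of 3 neighbours ≥ 1, panics.
  Harrow: 2 of 4 neighbours < 4, below threshold.
Round 5 — checking thresholds:
  Harrow: 2 of 4 neighbours < 4, below threshold.
  Inley: 1 of 2 neighbours < 2, below threshold.
  Oakham: 1 of 2 neighbours ≥ 1, panics.
Round 6 — no new panics; cascade stops.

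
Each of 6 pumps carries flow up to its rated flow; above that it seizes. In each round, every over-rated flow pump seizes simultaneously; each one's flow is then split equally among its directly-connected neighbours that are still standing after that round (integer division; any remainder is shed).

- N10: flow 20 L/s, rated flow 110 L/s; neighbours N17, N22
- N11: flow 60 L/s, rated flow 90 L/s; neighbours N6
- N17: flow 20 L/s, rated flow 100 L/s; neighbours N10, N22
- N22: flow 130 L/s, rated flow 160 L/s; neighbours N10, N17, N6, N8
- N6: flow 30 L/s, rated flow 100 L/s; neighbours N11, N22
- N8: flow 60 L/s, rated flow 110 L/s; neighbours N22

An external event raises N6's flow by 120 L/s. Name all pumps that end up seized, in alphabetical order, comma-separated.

N11, N22, N6, N8

Round 1 — N6 at 150 > 100. N6 seizes.
  N6 sheds 150 L/s to N11, N22: 75 each.
    N11: 60+75 = 135 > 90
    N22: 130+75 = 205 > 160
Round 2 — N11, N22 seize.
  N11 sheds 135 L/s: no online neighbours, lost.
  N22 sheds 205 L/s to N10, N17, N8: 68 each (1 lost).
    N10: 20+68 = 88 ≤ 110
    N17: 20+68 = 88 ≤ 100
    N8: 60+68 = 128 > 110
Round 3 — N8 seizes.
  N8 sheds 128 L/s: no online neighbours, lost.
No further seizures.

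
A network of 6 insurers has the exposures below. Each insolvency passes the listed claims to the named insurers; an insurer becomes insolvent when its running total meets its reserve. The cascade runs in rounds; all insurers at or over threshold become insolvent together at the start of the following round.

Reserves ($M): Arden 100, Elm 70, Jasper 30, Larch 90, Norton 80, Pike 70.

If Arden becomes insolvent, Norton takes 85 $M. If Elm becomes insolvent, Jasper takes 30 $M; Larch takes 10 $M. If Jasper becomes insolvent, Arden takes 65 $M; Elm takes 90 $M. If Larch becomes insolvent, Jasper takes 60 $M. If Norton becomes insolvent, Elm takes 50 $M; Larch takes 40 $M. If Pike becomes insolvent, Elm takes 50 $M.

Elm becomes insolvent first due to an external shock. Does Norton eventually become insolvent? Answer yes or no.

Round 1 — Elm becomes insolvent (initial).
  Jasper: +30 → 30 ≥ 30
  Larch: +10 → 10 < 90
Round 2 — Jasper becomes insolvent.
  Arden: +65 → 65 < 100
No further insolvencies.

no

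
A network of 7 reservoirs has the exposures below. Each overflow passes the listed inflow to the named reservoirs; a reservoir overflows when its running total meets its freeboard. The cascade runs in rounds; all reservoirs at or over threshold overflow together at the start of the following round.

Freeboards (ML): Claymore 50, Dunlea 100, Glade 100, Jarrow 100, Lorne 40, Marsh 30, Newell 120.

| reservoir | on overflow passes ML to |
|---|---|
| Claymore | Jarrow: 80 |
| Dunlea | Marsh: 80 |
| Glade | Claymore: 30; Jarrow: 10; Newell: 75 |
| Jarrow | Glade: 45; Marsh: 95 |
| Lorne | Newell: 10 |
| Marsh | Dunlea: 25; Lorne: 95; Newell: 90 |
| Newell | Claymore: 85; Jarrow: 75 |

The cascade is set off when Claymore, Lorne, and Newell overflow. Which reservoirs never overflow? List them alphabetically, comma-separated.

Round 1 — Claymore, Lorne, Newell overflow (initial).
  Jarrow: +80+75 → 155 ≥ 100
Round 2 — Jarrow overflows.
  Glade: +45 → 45 < 100
  Marsh: +95 → 95 ≥ 30
Round 3 — Marsh overflows.
  Dunlea: +25 → 25 < 100
No further overflows.

Dunlea, Glade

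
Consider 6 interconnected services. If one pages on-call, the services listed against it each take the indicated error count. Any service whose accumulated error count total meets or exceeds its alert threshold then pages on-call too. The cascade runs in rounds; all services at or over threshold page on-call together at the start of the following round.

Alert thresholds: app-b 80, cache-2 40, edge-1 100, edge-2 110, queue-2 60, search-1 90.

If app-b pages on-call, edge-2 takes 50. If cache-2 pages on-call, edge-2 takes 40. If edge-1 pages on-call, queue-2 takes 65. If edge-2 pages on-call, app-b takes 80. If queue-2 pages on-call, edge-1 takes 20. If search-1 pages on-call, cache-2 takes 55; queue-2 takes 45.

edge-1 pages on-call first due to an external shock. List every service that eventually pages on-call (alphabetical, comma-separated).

edge-1, queue-2

Round 1 — edge-1 pages on-call (initial).
  queue-2: +65 → 65 ≥ 60
Round 2 — queue-2 pages on-call.
No further pages.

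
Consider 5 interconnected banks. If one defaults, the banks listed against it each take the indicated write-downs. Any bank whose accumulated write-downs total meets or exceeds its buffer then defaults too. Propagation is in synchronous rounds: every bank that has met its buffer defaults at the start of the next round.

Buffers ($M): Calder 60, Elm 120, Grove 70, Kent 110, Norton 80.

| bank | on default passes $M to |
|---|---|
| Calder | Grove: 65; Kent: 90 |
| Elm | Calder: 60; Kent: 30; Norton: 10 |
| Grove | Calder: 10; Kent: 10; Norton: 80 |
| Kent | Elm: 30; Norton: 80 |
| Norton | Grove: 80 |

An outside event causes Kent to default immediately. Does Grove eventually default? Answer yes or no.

Round 1 — Kent defaults (initial).
  Elm: +30 → 30 < 120
  Norton: +80 → 80 ≥ 80
Round 2 — Norton defaults.
  Grove: +80 → 80 ≥ 70
Round 3 — Grove defaults.
  Calder: +10 → 10 < 60
No further defaults.

yes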